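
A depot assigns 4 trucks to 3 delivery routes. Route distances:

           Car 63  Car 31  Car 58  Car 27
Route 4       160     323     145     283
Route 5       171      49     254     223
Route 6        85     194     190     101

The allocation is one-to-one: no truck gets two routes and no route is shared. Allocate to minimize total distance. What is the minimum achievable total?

This is a one-to-one assignment (minimum-cost bipartite matching).
Optimal: Car 58→Route 4 (145 km), Car 31→Route 5 (49 km), Car 63→Route 6 (85 km) — total 145+49+85 = 279 km.
Swapping Car 58↔Car 63 (Car 58→Route 6 190 km, Car 63→Route 4 160 km) adds 120.

Min total: 279 km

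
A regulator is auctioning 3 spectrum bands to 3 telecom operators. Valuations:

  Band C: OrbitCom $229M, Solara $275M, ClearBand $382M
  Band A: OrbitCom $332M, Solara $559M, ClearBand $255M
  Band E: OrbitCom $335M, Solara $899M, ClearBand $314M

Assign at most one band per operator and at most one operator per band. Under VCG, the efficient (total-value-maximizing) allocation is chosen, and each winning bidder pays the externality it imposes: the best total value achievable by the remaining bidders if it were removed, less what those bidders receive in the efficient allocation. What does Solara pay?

Solara pays $3M.

Efficient allocation: OrbitCom→Band A ($332M), Solara→Band E ($899M), ClearBand→Band C ($382M); total welfare W = $1613M.
Solara receives Band E at value $899M, so the others get W − 899 = $714M.
Without Solara: best allocation of the remaining 2 bidders over all 3 bands is OrbitCom→Band E ($335M), ClearBand→Band C ($382M), total $717M.
VCG payment = (others' best without Solara) − (others' welfare with Solara) = 717 − 714 = $3M.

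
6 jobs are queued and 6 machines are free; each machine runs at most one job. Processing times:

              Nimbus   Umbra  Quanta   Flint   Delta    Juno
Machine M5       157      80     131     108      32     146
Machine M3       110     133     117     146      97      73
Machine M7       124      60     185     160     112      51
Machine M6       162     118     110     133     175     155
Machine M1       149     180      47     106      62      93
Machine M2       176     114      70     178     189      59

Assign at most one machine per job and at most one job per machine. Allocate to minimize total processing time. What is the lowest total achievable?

This is a one-to-one assignment (minimum-cost bipartite matching).
Optimal: Nimbus→Machine M3 (110 min), Umbra→Machine M7 (60 min), Quanta→Machine M1 (47 min), Flint→Machine M6 (133 min), Delta→Machine M5 (32 min), Juno→Machine M2 (59 min) — total 110+60+47+133+32+59 = 441 min.
Row-greedy (each job in turn takes its cheapest remaining machine) gives 559 min, worse by 118.
Next-best assignment: Nimbus→Machine M3, Umbra→Machine M7, Quanta→Machine M6, Flint→Machine M1, Delta→Machine M5, Juno→Machine M2 = 477 min.
Checked against all permutations: 441 min is optimal.

Min total: 441 min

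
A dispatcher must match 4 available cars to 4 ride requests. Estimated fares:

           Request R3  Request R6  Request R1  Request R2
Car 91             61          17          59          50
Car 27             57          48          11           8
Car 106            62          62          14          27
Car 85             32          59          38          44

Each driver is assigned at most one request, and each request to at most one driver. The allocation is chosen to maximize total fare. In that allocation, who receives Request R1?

Car 91 receives Request R1.

Treat this as an assignment problem: match each driver to one request.
Optimal: Car 91→Request R1 ($59), Car 27→Request R3 ($57), Car 106→Request R6 ($62), Car 85→Request R2 ($44) — total 59+57+62+44 = $222.
Max-entry greedy (repeatedly take the single best remaining cell) gives $188, worse by 34.
Next-best assignment: Car 91→Request R1, Car 27→Request R6, Car 106→Request R3, Car 85→Request R2 = $213.
Swapping Car 85↔Car 27 (Car 85→Request R3 $32, Car 27→Request R2 $8) loses 61.
Car 91's own top request is Request R3 ($61), but forcing Car 91→Request R3 and reassigning the rest optimally gives only $178 — worse by 44.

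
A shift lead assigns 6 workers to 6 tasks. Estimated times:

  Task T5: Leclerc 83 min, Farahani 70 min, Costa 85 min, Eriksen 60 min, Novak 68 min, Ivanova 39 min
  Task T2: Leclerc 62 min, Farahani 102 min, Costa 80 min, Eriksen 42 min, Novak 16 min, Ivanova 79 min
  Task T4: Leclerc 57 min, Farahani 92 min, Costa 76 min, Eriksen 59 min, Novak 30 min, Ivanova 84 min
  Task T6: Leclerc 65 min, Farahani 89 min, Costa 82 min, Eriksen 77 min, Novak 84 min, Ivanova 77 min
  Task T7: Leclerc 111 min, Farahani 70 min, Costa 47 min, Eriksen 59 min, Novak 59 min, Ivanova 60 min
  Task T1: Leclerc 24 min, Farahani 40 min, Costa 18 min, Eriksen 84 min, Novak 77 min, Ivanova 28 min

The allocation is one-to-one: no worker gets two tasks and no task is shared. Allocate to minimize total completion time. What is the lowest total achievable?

This is a one-to-one assignment (minimum-cost bipartite matching).
Optimal: Leclerc→Task T6 (65 min), Farahani→Task T1 (40 min), Costa→Task T7 (47 min), Eriksen→Task T2 (42 min), Novak→Task T4 (30 min), Ivanova→Task T5 (39 min) — total 65+40+47+42+30+39 = 263 min.
Column-greedy (each task in turn goes to its cheapest remaining worker) gives 276 min, worse by 13.
Next-best assignment: Leclerc→Task T6, Farahani→Task T7, Costa→Task T1, Eriksen→Task T2, Novak→Task T4, Ivanova→Task T5 = 264 min.
Checked against all permutations: 263 min is optimal.

Min total: 263 min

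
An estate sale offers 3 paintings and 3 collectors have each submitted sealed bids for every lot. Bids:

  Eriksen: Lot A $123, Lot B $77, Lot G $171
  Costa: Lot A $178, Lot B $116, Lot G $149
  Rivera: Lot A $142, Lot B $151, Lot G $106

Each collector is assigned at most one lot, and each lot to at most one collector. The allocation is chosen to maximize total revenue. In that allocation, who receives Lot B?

Rivera receives Lot B.

This is the linear assignment problem.
Optimal: Eriksen→Lot G ($171), Costa→Lot A ($178), Rivera→Lot B ($151) — total 171+178+151 = $500.
Checked against all permutations: $500 is optimal.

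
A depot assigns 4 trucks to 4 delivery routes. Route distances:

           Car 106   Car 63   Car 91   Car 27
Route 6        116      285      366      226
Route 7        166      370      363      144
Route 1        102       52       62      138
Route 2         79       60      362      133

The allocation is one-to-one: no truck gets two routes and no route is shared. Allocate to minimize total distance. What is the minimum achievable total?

Minimum total: 382 km

This is a one-to-one assignment (minimum-cost bipartite matching).
Optimal: Car 106→Route 6 (116 km), Car 63→Route 2 (60 km), Car 91→Route 1 (62 km), Car 27→Route 7 (144 km) — total 116+60+62+144 = 382 km.
Min-entry greedy (repeatedly take the single cheapest remaining cell) gives 641 km, worse by 259.
Next-best assignment: Car 106→Route 7, Car 63→Route 2, Car 91→Route 1, Car 27→Route 6 = 514 km.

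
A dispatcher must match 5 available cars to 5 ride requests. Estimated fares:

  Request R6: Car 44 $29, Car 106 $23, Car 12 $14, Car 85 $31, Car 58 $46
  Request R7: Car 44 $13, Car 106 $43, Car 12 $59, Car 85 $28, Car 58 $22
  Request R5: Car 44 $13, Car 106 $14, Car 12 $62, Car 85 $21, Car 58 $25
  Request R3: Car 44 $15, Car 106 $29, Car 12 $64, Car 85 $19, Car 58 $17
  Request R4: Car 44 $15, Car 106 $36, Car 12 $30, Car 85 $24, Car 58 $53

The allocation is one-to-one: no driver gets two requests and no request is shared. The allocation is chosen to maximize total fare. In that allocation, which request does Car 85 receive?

Optimal: Car 44→Request R6 ($29), Car 106→Request R7 ($43), Car 12→Request R3 ($64), Car 85→Request R5 ($21), Car 58→Request R4 ($53) — total 29+43+64+21+53 = $210.
Column-greedy (each request in turn goes to its best remaining driver) gives $170, worse by 40.
Swapping Car 44↔Car 12 (Car 44→Request R3 $15, Car 12→Request R6 $14) loses 64.
Car 85's own top request is Request R6 ($31), but forcing Car 85→Request R6 and reassigning the rest optimally gives only $204 — worse by 6.

Car 85 receives Request R5.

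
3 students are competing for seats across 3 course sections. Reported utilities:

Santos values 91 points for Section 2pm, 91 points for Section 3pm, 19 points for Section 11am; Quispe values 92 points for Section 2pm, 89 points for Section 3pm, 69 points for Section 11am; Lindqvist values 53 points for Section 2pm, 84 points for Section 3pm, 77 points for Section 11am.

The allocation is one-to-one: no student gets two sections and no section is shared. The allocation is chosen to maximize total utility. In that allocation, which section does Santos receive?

Optimal: Santos→Section 3pm (91 points), Quispe→Section 2pm (92 points), Lindqvist→Section 11am (77 points) — total 91+92+77 = 260 points.
Row-greedy (each student in turn takes its best remaining section) gives 257 points, worse by 3.
Santos's own top section is Section 2pm (91 points), but forcing Santos→Section 2pm and reassigning the rest optimally gives only 257 points — worse by 3.

Santos receives Section 3pm.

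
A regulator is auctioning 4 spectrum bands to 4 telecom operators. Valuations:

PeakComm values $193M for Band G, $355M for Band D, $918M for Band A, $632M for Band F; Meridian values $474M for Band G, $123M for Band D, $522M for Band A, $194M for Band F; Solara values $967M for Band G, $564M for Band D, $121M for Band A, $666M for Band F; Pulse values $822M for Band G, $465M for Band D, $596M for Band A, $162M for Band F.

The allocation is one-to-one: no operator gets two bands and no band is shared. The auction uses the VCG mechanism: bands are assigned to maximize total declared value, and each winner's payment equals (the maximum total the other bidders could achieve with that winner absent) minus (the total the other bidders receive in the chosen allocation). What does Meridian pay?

Efficient allocation: PeakComm→Band F ($632M), Meridian→Band A ($522M), Solara→Band G ($967M), Pulse→Band D ($465M); total welfare W = $2586M.
Meridian receives Band A at value $522M, so the others get W − 522 = $2064M.
Without Meridian: best allocation of the remaining 3 bidders over all 4 bands is PeakComm→Band A ($918M), Solara→Band F ($666M), Pulse→Band G ($822M), total $2406M.
VCG payment = (others' best without Meridian) − (others' welfare with Meridian) = 2406 − 2064 = $342M.

Meridian pays $342M.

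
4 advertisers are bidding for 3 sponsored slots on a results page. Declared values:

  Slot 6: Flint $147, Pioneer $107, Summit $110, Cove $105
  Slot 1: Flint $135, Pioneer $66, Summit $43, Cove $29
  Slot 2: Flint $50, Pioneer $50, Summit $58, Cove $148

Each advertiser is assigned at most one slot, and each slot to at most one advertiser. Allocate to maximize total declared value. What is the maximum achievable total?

Optimal: Summit→Slot 6 ($110), Flint→Slot 1 ($135), Cove→Slot 2 ($148) — total 110+135+148 = $393.
Max-entry greedy (repeatedly take the single best remaining cell) gives $361, worse by 32.

Maximum total: $393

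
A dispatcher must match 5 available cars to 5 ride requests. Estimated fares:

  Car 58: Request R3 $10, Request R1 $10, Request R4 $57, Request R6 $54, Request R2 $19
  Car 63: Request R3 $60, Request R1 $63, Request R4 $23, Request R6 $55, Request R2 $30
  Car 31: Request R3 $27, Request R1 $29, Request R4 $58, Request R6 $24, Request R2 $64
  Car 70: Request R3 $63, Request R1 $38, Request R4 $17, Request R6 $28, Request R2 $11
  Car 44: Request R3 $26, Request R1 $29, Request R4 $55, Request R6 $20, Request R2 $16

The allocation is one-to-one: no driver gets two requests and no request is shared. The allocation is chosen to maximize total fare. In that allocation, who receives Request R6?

Car 58 receives Request R6.

Optimal: Car 58→Request R6 ($54), Car 63→Request R1 ($63), Car 31→Request R2 ($64), Car 70→Request R3 ($63), Car 44→Request R4 ($55) — total 54+63+64+63+55 = $299.
Row-greedy (each driver in turn takes its best remaining request) gives $267, worse by 32.
Car 58's own top request is Request R4 ($57), but forcing Car 58→Request R4 and reassigning the rest optimally gives only $268 — worse by 31.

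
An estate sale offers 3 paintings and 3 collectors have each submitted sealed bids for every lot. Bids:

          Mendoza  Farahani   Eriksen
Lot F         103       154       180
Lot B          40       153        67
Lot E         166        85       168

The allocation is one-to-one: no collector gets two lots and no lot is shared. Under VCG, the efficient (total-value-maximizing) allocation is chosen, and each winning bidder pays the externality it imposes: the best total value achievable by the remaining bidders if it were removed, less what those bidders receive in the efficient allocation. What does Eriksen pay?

Efficient allocation: Mendoza→Lot E ($166), Farahani→Lot B ($153), Eriksen→Lot F ($180); total welfare W = $499.
Eriksen receives Lot F at value $180, so the others get W − 180 = $319.
Without Eriksen: best allocation of the remaining 2 bidders over all 3 lots is Mendoza→Lot E ($166), Farahani→Lot F ($154), total $320.
VCG payment = (others' best without Eriksen) − (others' welfare with Eriksen) = 320 − 319 = $1.

Eriksen pays $1.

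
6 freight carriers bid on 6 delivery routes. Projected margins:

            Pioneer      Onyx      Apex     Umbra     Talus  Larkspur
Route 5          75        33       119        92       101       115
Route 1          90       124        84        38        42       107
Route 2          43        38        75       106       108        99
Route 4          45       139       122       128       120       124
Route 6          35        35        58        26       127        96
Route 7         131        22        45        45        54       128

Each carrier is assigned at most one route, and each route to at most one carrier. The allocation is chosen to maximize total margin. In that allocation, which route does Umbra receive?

Umbra receives Route 2.

Optimal: Pioneer→Route 7 ($131k), Onyx→Route 1 ($124k), Apex→Route 5 ($119k), Umbra→Route 2 ($106k), Talus→Route 6 ($127k), Larkspur→Route 4 ($124k) — total 131+124+119+106+127+124 = $731k.
Next-best assignment: Pioneer→Route 7, Onyx→Route 4, Apex→Route 5, Umbra→Route 2, Talus→Route 6, Larkspur→Route 1 = $729k.
Swapping Larkspur↔Pioneer (Larkspur→Route 7 $128k, Pioneer→Route 4 $45k) loses 82.
Umbra's own top route is Route 4 ($128k), but forcing Umbra→Route 4 and reassigning the rest optimally gives only $728k — worse by 3.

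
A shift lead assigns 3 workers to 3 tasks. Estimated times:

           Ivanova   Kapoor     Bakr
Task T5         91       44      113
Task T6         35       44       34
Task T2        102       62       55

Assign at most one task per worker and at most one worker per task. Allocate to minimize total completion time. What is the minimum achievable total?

Minimum total: 134 min

This is the linear assignment problem.
Optimal: Ivanova→Task T6 (35 min), Kapoor→Task T5 (44 min), Bakr→Task T2 (55 min) — total 35+44+55 = 134 min.
Next-best assignment: Ivanova→Task T2, Kapoor→Task T5, Bakr→Task T6 = 180 min.
Checked against all permutations: 134 min is optimal.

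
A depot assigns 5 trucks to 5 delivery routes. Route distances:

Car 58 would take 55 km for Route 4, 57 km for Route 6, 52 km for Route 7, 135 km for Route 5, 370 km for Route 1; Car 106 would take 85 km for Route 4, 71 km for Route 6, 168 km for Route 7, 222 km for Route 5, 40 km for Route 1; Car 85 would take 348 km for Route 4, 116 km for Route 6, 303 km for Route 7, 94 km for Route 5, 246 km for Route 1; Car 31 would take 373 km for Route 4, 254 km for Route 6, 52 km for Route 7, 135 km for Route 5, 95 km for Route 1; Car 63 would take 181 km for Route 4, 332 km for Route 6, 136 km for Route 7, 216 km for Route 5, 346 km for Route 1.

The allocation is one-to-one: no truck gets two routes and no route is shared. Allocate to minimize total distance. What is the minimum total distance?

Min total: 424 km

Optimal: Car 58→Route 6 (57 km), Car 106→Route 1 (40 km), Car 85→Route 5 (94 km), Car 31→Route 7 (52 km), Car 63→Route 4 (181 km) — total 57+40+94+52+181 = 424 km.
Next-best assignment: Car 58→Route 4, Car 106→Route 6, Car 85→Route 5, Car 31→Route 1, Car 63→Route 7 = 451 km.
Swapping Car 63↔Car 58 (Car 63→Route 6 332 km, Car 58→Route 4 55 km) adds 149.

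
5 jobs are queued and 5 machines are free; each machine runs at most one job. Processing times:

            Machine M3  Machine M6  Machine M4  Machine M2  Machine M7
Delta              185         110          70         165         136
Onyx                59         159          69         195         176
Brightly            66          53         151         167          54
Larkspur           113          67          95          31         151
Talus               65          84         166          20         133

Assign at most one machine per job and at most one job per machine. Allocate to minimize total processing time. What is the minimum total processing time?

Min total: 270 min

Optimal: Delta→Machine M4 (70 min), Onyx→Machine M3 (59 min), Brightly→Machine M7 (54 min), Larkspur→Machine M6 (67 min), Talus→Machine M2 (20 min) — total 70+59+54+67+20 = 270 min.
Min-entry greedy (repeatedly take the single cheapest remaining cell) gives 353 min, worse by 83.
Next-best assignment: Delta→Machine M4, Onyx→Machine M3, Brightly→Machine M7, Larkspur→Machine M2, Talus→Machine M6 = 298 min.
Swapping Onyx↔Larkspur (Onyx→Machine M6 159 min, Larkspur→Machine M3 113 min) adds 146.
Every other assignment is strictly worse.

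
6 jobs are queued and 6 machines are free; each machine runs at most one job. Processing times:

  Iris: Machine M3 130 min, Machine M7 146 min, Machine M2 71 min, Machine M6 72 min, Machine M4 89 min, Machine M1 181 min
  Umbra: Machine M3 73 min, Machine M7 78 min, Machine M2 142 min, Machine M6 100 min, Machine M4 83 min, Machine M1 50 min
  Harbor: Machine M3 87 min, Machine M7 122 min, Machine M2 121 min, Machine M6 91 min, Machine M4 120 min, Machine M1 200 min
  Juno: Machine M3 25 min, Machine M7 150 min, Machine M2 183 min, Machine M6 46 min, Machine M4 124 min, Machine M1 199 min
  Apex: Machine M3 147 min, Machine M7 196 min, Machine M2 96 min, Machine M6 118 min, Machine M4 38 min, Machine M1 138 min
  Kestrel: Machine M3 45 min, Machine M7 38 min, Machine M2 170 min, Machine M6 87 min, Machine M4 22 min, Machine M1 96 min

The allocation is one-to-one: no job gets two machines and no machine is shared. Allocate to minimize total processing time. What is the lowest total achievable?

Minimum total: 313 min

This is the linear assignment problem.
Optimal: Iris→Machine M2 (71 min), Umbra→Machine M1 (50 min), Harbor→Machine M6 (91 min), Juno→Machine M3 (25 min), Apex→Machine M4 (38 min), Kestrel→Machine M7 (38 min) — total 71+50+91+25+38+38 = 313 min.
Row-greedy (each job in turn takes its cheapest remaining machine) gives 330 min, worse by 17.
Swapping Harbor↔Juno (Harbor→Machine M3 87 min, Juno→Machine M6 46 min) adds 17.
No other one-to-one assignment undercuts 313 min.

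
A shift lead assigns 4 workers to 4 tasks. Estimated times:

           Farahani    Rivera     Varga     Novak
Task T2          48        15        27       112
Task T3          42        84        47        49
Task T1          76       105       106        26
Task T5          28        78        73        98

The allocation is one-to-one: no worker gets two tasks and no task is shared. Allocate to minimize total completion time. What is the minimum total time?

Min total: 116 min

Optimal: Farahani→Task T5 (28 min), Rivera→Task T2 (15 min), Varga→Task T3 (47 min), Novak→Task T1 (26 min) — total 28+15+47+26 = 116 min.
Column-greedy (each task in turn goes to its cheapest remaining worker) gives 156 min, worse by 40.
Swapping Novak↔Farahani (Novak→Task T5 98 min, Farahani→Task T1 76 min) adds 120.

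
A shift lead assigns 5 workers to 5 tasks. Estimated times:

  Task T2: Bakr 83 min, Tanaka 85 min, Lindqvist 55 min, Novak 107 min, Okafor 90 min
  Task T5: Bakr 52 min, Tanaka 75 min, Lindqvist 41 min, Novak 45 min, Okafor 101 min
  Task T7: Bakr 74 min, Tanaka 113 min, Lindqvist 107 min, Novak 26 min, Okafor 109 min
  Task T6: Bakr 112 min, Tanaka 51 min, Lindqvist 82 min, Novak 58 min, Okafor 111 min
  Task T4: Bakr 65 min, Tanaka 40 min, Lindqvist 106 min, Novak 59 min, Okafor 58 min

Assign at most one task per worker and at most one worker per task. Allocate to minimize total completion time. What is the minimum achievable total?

This is a one-to-one assignment (minimum-cost bipartite matching).
Optimal: Bakr→Task T5 (52 min), Tanaka→Task T6 (51 min), Lindqvist→Task T2 (55 min), Novak→Task T7 (26 min), Okafor→Task T4 (58 min) — total 52+51+55+26+58 = 242 min.
Every other assignment is strictly worse.

Minimum total: 242 min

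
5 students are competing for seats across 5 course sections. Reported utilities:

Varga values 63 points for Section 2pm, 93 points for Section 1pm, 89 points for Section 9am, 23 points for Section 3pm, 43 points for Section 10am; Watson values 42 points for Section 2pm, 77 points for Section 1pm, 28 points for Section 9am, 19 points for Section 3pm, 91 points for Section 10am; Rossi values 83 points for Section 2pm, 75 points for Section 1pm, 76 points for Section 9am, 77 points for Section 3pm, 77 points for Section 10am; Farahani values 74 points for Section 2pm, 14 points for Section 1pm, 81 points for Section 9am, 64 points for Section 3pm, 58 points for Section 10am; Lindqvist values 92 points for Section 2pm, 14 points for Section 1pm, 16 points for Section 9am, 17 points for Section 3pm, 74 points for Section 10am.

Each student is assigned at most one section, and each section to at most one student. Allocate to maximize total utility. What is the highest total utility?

Maximum total: 434 points

This is a one-to-one assignment (maximum-weight bipartite matching).
Optimal: Varga→Section 1pm (93 points), Watson→Section 10am (91 points), Rossi→Section 3pm (77 points), Farahani→Section 9am (81 points), Lindqvist→Section 2pm (92 points) — total 93+91+77+81+92 = 434 points.
Row-greedy (each student in turn takes its best remaining section) gives 365 points, worse by 69.
Checked against all permutations: 434 points is optimal.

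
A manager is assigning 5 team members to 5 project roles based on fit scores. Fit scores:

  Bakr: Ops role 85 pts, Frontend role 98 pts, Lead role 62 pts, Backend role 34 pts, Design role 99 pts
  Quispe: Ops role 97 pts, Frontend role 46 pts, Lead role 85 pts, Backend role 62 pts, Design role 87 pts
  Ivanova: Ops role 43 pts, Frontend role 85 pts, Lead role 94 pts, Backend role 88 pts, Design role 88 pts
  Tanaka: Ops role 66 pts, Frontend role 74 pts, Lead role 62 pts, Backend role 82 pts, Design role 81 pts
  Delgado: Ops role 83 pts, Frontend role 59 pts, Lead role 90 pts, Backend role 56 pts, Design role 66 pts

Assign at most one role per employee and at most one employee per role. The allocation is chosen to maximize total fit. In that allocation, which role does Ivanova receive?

Ivanova receives Design role.

This is the linear assignment problem.
Optimal: Bakr→Frontend role (98 pts), Quispe→Ops role (97 pts), Ivanova→Design role (88 pts), Tanaka→Backend role (82 pts), Delgado→Lead role (90 pts) — total 98+97+88+82+90 = 455 pts.
Row-greedy (each employee in turn takes its best remaining role) gives 431 pts, worse by 24.
Next-best assignment: Bakr→Frontend role, Quispe→Ops role, Ivanova→Backend role, Tanaka→Design role, Delgado→Lead role = 454 pts.
Ivanova's own top role is Lead role (94 pts), but forcing Ivanova→Lead role and reassigning the rest optimally gives only 444 pts — worse by 11.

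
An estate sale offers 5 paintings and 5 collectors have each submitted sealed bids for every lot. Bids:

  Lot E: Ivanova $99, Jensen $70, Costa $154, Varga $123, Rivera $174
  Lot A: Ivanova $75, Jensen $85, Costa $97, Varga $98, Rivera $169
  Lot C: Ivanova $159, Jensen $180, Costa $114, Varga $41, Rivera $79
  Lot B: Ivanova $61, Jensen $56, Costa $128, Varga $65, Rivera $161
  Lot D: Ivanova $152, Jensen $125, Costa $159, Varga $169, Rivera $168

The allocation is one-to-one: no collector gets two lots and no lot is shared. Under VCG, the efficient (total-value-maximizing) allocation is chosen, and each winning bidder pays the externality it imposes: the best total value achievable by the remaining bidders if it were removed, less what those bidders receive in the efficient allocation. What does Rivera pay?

Rivera pays $1.

Efficient allocation: Ivanova→Lot D ($152), Jensen→Lot C ($180), Costa→Lot B ($128), Varga→Lot E ($123), Rivera→Lot A ($169); total welfare W = $752.
Rivera receives Lot A at value $169, so the others get W − 169 = $583.
Without Rivera: best allocation of the remaining 4 bidders over all 5 lots is Ivanova→Lot D ($152), Jensen→Lot C ($180), Costa→Lot E ($154), Varga→Lot A ($98), total $584.
VCG payment = (others' best without Rivera) − (others' welfare with Rivera) = 584 − 583 = $1.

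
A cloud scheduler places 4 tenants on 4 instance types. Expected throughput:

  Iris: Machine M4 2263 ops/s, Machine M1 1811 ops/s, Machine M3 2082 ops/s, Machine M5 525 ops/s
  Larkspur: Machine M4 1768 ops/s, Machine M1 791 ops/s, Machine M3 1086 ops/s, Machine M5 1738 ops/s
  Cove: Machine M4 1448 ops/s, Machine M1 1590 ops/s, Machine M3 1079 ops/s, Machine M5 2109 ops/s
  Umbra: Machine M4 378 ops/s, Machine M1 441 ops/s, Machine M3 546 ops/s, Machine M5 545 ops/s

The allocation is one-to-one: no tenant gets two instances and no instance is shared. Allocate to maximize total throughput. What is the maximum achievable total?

Optimal: Iris→Machine M3 (2082 ops/s), Larkspur→Machine M4 (1768 ops/s), Cove→Machine M5 (2109 ops/s), Umbra→Machine M1 (441 ops/s) — total 2082+1768+2109+441 = 6400 ops/s.
Row-greedy (each tenant in turn takes its best remaining instance) gives 6137 ops/s, worse by 263.
Next-best assignment: Iris→Machine M1, Larkspur→Machine M4, Cove→Machine M5, Umbra→Machine M3 = 6234 ops/s.
Every other assignment is strictly worse.

Maximum total: 6400 ops/s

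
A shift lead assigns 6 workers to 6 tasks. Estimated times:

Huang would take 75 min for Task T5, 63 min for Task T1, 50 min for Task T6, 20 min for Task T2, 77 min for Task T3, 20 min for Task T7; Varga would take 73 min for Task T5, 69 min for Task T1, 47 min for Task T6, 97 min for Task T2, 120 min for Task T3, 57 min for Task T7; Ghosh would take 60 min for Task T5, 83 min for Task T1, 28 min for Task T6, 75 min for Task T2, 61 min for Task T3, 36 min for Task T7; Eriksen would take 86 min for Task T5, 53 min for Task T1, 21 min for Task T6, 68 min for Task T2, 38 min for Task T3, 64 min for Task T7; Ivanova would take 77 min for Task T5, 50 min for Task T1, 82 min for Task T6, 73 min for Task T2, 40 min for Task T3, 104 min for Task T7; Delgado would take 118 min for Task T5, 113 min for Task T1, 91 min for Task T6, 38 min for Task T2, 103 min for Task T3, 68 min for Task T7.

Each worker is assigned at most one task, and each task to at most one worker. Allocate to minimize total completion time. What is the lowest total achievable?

Treat this as an assignment problem: match each worker to one task.
Optimal: Huang→Task T7 (20 min), Varga→Task T5 (73 min), Ghosh→Task T6 (28 min), Eriksen→Task T3 (38 min), Ivanova→Task T1 (50 min), Delgado→Task T2 (38 min) — total 20+73+28+38+50+38 = 247 min.
Min-entry greedy (repeatedly take the single cheapest remaining cell) gives 304 min, worse by 57.
Next-best assignment: Huang→Task T7, Varga→Task T1, Ghosh→Task T5, Eriksen→Task T6, Ivanova→Task T3, Delgado→Task T2 = 248 min.

Min total: 247 min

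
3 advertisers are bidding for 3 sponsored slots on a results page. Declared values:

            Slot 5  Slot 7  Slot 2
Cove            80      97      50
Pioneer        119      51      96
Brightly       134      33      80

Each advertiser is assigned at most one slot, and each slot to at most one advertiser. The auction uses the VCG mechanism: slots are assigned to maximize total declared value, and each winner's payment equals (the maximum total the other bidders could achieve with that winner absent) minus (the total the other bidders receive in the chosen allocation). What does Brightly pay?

Efficient allocation: Cove→Slot 7 ($97), Pioneer→Slot 2 ($96), Brightly→Slot 5 ($134); total welfare W = $327.
Brightly receives Slot 5 at value $134, so the others get W − 134 = $193.
Without Brightly: best allocation of the remaining 2 bidders over all 3 slots is Cove→Slot 7 ($97), Pioneer→Slot 5 ($119), total $216.
VCG payment = (others' best without Brightly) − (others' welfare with Brightly) = 216 − 193 = $23.

Brightly pays $23.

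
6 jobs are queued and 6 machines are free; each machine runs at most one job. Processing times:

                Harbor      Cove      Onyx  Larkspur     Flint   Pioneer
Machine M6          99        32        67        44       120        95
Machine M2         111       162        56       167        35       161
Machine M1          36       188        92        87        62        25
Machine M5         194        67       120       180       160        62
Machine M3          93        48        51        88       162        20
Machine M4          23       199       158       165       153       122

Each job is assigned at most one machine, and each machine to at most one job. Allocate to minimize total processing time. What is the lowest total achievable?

Optimal: Harbor→Machine M4 (23 min), Cove→Machine M5 (67 min), Onyx→Machine M3 (51 min), Larkspur→Machine M6 (44 min), Flint→Machine M2 (35 min), Pioneer→Machine M1 (25 min) — total 23+67+51+44+35+25 = 245 min.
Min-entry greedy (repeatedly take the single cheapest remaining cell) gives 317 min, worse by 72.
Next-best assignment: Harbor→Machine M4, Cove→Machine M5, Onyx→Machine M2, Larkspur→Machine M6, Flint→Machine M1, Pioneer→Machine M3 = 272 min.

Minimum total: 245 min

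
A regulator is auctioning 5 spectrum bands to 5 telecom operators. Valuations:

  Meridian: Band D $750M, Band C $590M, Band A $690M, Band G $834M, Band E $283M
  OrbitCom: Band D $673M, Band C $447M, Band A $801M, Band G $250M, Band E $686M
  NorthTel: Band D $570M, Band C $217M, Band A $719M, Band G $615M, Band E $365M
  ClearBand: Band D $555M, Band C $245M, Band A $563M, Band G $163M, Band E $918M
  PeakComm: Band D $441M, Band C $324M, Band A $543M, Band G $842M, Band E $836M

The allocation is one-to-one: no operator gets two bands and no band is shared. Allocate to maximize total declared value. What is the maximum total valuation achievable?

Optimal: Meridian→Band C ($590M), OrbitCom→Band D ($673M), NorthTel→Band A ($719M), ClearBand→Band E ($918M), PeakComm→Band G ($842M) — total 590+673+719+918+842 = $3742M.
Row-greedy (each operator in turn takes its best remaining band) gives $3447M, worse by 295.
Every other assignment is strictly worse.

Maximum total: $3742M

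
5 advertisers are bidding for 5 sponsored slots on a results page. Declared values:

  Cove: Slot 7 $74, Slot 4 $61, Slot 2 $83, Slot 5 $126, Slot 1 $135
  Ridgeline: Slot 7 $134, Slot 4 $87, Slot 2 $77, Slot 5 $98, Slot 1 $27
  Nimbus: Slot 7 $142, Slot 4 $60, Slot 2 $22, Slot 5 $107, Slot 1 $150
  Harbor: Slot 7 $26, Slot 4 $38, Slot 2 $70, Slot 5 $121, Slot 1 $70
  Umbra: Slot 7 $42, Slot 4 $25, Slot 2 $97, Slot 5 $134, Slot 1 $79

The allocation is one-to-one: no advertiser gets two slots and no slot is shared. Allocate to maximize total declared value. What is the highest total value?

Optimal: Cove→Slot 1 ($135), Ridgeline→Slot 4 ($87), Nimbus→Slot 7 ($142), Harbor→Slot 5 ($121), Umbra→Slot 2 ($97) — total 135+87+142+121+97 = $582.
Row-greedy (each advertiser in turn takes its best remaining slot) gives $471, worse by 111.
Every other assignment is strictly worse.

Maximum total: $582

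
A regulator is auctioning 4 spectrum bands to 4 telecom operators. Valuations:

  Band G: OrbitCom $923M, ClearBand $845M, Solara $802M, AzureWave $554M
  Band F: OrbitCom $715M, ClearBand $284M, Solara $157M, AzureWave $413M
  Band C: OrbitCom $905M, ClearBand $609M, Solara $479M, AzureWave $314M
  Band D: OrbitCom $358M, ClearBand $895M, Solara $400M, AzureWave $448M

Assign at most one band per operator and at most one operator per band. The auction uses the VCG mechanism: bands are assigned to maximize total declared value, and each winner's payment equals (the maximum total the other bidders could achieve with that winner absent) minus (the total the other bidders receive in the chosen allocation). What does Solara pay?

Solara pays $141M.

Efficient allocation: OrbitCom→Band C ($905M), ClearBand→Band D ($895M), Solara→Band G ($802M), AzureWave→Band F ($413M); total welfare W = $3015M.
Solara receives Band G at value $802M, so the others get W − 802 = $2213M.
Without Solara: best allocation of the remaining 3 bidders over all 4 bands is OrbitCom→Band C ($905M), ClearBand→Band D ($895M), AzureWave→Band G ($554M), total $2354M.
VCG payment = (others' best without Solara) − (others' welfare with Solara) = 2354 − 2213 = $141M.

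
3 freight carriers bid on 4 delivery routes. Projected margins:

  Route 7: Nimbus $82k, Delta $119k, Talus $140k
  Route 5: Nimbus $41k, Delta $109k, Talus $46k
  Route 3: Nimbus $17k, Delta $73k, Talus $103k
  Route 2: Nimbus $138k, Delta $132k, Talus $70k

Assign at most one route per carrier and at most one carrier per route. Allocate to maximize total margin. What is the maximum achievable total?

Maximum total: $387k

Treat this as an assignment problem: match each carrier to one route.
Optimal: Nimbus→Route 2 ($138k), Delta→Route 5 ($109k), Talus→Route 7 ($140k) — total 138+109+140 = $387k.
Column-greedy (each route in turn goes to its best remaining carrier) gives $266k, worse by 121.
Next-best assignment: Nimbus→Route 2, Delta→Route 7, Talus→Route 3 = $360k.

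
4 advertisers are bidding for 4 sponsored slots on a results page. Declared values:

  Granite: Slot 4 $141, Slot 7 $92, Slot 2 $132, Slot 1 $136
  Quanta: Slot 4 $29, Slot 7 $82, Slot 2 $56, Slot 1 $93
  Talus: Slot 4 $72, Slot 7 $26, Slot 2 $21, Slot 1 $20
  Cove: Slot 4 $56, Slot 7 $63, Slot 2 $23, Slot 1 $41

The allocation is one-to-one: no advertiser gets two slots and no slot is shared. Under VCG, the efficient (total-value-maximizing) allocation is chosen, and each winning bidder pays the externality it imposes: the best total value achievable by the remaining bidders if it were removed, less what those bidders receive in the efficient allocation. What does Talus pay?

Efficient allocation: Granite→Slot 2 ($132), Quanta→Slot 1 ($93), Talus→Slot 4 ($72), Cove→Slot 7 ($63); total welfare W = $360.
Talus receives Slot 4 at value $72, so the others get W − 72 = $288.
Without Talus: best allocation of the remaining 3 bidders over all 4 slots is Granite→Slot 4 ($141), Quanta→Slot 1 ($93), Cove→Slot 7 ($63), total $297.
VCG payment = (others' best without Talus) − (others' welfare with Talus) = 297 − 288 = $9.

Talus pays $9.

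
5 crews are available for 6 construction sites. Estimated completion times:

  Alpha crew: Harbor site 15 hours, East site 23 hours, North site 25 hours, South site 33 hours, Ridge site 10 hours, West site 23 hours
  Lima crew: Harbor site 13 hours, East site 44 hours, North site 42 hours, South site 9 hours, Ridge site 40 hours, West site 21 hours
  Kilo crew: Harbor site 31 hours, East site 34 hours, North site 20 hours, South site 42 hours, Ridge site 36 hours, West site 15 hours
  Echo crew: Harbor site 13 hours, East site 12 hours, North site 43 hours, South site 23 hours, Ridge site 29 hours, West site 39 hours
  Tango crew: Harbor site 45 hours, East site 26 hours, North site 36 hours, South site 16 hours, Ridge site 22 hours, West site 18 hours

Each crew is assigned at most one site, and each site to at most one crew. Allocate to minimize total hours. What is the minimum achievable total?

This is a one-to-one assignment (minimum-cost bipartite matching).
Optimal: Alpha crew→Ridge site (10 hours), Lima crew→Harbor site (13 hours), Kilo crew→West site (15 hours), Echo crew→East site (12 hours), Tango crew→South site (16 hours) — total 10+13+15+12+16 = 66 hours.
Next-best assignment: Alpha crew→Ridge site, Lima crew→South site, Kilo crew→North site, Echo crew→East site, Tango crew→West site = 69 hours.

Min total: 66 hours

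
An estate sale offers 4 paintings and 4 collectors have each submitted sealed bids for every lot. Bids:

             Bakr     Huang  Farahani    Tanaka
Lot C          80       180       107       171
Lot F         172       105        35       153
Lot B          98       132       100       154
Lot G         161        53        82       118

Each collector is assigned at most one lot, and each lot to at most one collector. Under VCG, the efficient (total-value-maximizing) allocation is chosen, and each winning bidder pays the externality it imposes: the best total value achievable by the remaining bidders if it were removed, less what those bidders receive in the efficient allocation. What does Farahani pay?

Farahani pays $12.

Efficient allocation: Bakr→Lot G ($161), Huang→Lot C ($180), Farahani→Lot B ($100), Tanaka→Lot F ($153); total welfare W = $594.
Farahani receives Lot B at value $100, so the others get W − 100 = $494.
Without Farahani: best allocation of the remaining 3 bidders over all 4 lots is Bakr→Lot F ($172), Huang→Lot C ($180), Tanaka→Lot B ($154), total $506.
VCG payment = (others' best without Farahani) − (others' welfare with Farahani) = 506 − 494 = $12.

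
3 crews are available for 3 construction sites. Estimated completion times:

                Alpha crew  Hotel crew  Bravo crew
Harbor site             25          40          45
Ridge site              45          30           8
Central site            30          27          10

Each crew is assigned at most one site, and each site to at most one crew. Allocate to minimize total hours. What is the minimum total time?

Min total: 60 hours

Treat this as an assignment problem: match each crew to one site.
Optimal: Alpha crew→Harbor site (25 hours), Hotel crew→Central site (27 hours), Bravo crew→Ridge site (8 hours) — total 25+27+8 = 60 hours.
Next-best assignment: Alpha crew→Harbor site, Hotel crew→Ridge site, Bravo crew→Central site = 65 hours.
Swapping Hotel crew↔Bravo crew (Hotel crew→Ridge site 30 hours, Bravo crew→Central site 10 hours) adds 5.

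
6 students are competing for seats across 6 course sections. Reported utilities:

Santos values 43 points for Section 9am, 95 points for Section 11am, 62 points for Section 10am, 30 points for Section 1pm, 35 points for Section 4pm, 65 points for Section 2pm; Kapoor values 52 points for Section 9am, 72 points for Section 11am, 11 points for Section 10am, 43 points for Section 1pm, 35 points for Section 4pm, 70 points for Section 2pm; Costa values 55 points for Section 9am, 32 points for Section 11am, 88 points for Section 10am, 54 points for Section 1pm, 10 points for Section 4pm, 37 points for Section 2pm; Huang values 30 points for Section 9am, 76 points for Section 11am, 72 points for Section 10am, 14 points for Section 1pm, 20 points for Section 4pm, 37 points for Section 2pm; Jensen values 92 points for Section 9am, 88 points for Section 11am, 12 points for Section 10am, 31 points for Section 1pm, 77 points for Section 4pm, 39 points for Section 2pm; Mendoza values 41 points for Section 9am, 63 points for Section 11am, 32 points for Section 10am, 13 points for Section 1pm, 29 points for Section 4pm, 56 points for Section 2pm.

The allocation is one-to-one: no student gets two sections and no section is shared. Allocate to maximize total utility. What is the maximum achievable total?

Optimal: Santos→Section 11am (95 points), Kapoor→Section 2pm (70 points), Costa→Section 1pm (54 points), Huang→Section 10am (72 points), Jensen→Section 9am (92 points), Mendoza→Section 4pm (29 points) — total 95+70+54+72+92+29 = 412 points.
Swapping Huang↔Jensen (Huang→Section 9am 30 points, Jensen→Section 10am 12 points) loses 122.

Max total: 412 points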